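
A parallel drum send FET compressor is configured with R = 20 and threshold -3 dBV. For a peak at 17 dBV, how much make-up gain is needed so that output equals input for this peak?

19 dB

Without make-up, output = threshold + overshoot/20 = -3 + 1 = -2 dBV.
Gap to target: 19 dB.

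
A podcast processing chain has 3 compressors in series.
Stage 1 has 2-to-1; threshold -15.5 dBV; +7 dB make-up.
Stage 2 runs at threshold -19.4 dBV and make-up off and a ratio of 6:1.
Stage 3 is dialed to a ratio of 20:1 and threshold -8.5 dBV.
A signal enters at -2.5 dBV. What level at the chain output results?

-16.5 dBV

Stage 1: overshoot 13 dB → 13/2 = 6.5 dB → -9 dBV; +7 dB make-up → -2 dBV.
Stage 2: -2 dBV is 17.4 dB over -19.4 dBV; at 6:1 that becomes 2.9 dB over, giving -16.5 dBV.
Stage 3: -16.5 dBV ≤ -8.5 dBV, so stage 3 doesn't engage; output -16.5 dBV.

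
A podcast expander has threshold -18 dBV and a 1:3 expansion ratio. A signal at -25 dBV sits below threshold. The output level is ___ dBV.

-39 dBV

Undershoot = (-18) − (-25) = 7 dB.
At 1:3, that expands to 21 dB under threshold.
Output = -18 − 21 = -39 dBV.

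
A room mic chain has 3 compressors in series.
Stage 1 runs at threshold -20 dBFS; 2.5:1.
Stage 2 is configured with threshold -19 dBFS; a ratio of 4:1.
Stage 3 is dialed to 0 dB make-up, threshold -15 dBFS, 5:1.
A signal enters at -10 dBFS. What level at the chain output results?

Stage 1: overshoot 10 dB → 10/2.5 = 4 dB → -16 dBFS.
Stage 2: -16 dBFS is 3 dB over -19 dBFS; at 4:1 that becomes 0.75 dB over, giving -18.25 dBFS.
Stage 3: -18.25 dBFS is at or below the -15 dBFS threshold — no compression; output -18.25 dBFS.

-18.25 dBFS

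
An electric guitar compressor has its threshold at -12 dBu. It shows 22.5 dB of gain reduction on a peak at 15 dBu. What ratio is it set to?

Input overshoot = 15 − (-12) = 27 dB.
Output overshoot = 27 − 22.5 = 4.5 dB.
Ratio = input overshoot / output overshoot = 27 / 4.5 = 6.

6:1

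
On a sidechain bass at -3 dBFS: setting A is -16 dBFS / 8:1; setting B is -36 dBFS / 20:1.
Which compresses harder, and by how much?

B, by 19.975 dB

A: 13 dB over, compressed to 1.625 dB over, so 11.375 dB of GR.
B: 33 dB over, compressed to 1.65 dB over, so 31.35 dB of GR.
B reduces 19.975 dB more.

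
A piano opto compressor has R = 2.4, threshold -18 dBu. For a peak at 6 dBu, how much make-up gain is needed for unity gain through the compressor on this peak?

Without make-up, output = threshold + overshoot/2.4 = -18 + 10 = -8 dBu.
Gap to target: 14 dB.

14 dB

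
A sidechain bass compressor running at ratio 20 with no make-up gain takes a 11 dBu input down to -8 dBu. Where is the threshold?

-9 dBu

Let T be the threshold. Output overshoot = (input overshoot)/R, so -8 − T = (11 − T)/20.
20·(-8 − T) = 11 − T → 19·T = -160 − 11 = -171.
T = -171/19 = -9 dBu.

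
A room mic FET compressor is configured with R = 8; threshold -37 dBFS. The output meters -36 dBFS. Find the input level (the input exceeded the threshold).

That's 1 dB above the -37 dBFS threshold.
Input overshoot = R × output overshoot = 8 dB → input = -37 + 8 = -29 dBFS.

-29 dBFS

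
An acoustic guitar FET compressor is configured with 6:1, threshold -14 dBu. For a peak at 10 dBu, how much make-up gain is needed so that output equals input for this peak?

20 dB

Overshoot 24 dB → 24/6 = 4 dB after compression, so the compressed level is -14 + 4 = -10 dBu.
Make-up = target − compressed = 10 − (-10) = 20 dB.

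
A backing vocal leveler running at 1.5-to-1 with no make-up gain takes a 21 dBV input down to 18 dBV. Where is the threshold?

Let T be the threshold. Output overshoot = (input overshoot)/R, so 18 − T = (21 − T)/1.5.
1.5·(18 − T) = 21 − T → 0.5·T = 27 − 21 = 6.
T = 6/0.5 = 12 dBV.

12 dBV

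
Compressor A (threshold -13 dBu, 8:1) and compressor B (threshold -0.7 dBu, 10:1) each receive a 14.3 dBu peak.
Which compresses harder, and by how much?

A, by 10.3875 dB

A: 27.3 dB over, compressed to 3.4125 dB over, so 23.8875 dB of GR.
B: 15 dB over, compressed to 1.5 dB over, so 13.5 dB of GR.
A applies 10.3875 dB more gain reduction.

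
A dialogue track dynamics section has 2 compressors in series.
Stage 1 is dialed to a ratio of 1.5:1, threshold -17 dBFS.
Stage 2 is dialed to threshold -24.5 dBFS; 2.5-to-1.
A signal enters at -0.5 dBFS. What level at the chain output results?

-17.1 dBFS

Stage 1: 16.5 dB above -17 dBFS, reduced 1.5:1 to 11 dB above → -6 dBFS.
Stage 2: -6 dBFS is 18.5 dB over -24.5 dBFS; at 2.5:1 that becomes 7.4 dB over, giving -17.1 dBFS.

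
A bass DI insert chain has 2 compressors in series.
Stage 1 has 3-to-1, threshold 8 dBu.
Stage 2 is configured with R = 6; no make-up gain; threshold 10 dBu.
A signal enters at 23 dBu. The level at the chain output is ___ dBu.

Stage 1: 23 dBu is 15 dB over 8 dBu; at 3:1 that becomes 5 dB over, giving 13 dBu.
Stage 2: 3 dB above 10 dBu, reduced 6:1 to 0.5 dB above → 10.5 dBu.

10.5 dBu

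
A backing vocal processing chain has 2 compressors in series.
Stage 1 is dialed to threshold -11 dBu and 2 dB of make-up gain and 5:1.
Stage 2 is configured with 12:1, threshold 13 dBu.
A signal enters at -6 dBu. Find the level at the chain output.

-8 dBu

Stage 1: overshoot 5 dB → 5/5 = 1 dB → -10 dBu; +2 dB make-up → -8 dBu.
Stage 2: below threshold (-8 ≤ 13); passes unchanged; output -8 dBu.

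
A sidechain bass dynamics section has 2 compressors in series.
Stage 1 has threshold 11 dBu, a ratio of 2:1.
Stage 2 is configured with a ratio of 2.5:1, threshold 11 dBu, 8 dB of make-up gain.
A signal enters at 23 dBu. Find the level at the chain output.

21.4 dBu

Stage 1: 23 dBu is 12 dB over 11 dBu; at 2:1 that becomes 6 dB over, giving 17 dBu.
Stage 2: overshoot 6 dB → 6/2.5 = 2.4 dB → 13.4 dBu; +8 dB make-up → 21.4 dBu.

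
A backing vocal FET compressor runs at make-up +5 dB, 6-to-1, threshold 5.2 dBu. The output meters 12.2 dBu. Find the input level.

Before make-up, the level was 12.2 − 5 = 7.2 dBu.
The compressed level sits 7.2 − 5.2 = 2 dB over threshold.
Undo the ratio: input overshoot = 2 × 6 = 12 dB, giving input = 17.2 dBu.

17.2 dBu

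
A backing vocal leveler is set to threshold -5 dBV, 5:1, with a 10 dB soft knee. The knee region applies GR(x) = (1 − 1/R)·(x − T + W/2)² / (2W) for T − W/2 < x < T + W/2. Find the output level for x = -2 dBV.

-4.56 dBV

x − T + W/2 = -2 − (-5) + 5 = 8.
GR = (1 − 1/5) × 8² / 20 = 0.8 × 64 / 20 = 2.56 dB.
Output = -2 − 2.56 = -4.56 dBV.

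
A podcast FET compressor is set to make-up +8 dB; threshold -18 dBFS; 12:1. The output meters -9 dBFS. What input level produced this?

Stripping the +8 dB make-up gives -17 dBFS at the gain stage.
The compressed level sits -17 − (-18) = 1 dB over threshold.
Before 12:1 compression the overshoot was 1 × 12 = 12 dB, so input = -18 + 12 = -6 dBFS.

-6 dBFS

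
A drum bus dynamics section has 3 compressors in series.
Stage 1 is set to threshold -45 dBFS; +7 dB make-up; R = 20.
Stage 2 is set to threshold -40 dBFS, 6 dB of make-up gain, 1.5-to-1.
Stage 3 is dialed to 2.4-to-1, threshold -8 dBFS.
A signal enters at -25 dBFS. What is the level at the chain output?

Stage 1: -25 dBFS is 20 dB over -45 dBFS; at 20:1 that becomes 1 dB over, giving -44 dBFS; +7 dB make-up → -37 dBFS.
Stage 2: overshoot 3 dB → 3/1.5 = 2 dB → -38 dBFS; +6 dB make-up → -32 dBFS.
Stage 3: below threshold (-32 ≤ -8); passes unchanged; output -32 dBFS.

-32 dBFS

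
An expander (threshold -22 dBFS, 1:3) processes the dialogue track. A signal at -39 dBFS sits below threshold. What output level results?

-73 dBFS

Undershoot = (-22) − (-39) = 17 dB.
At 1:3, that expands to 51 dB under threshold.
Output = -22 − 51 = -73 dBFS.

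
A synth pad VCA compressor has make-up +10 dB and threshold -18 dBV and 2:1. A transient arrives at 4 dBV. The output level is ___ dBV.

3 dBV

4 dBV sits 22 dB over threshold.
The 22 dB excess becomes 11 dB after 2:1 reduction.
So the level is -18 + 11 = -7 dBV; make-up adds 10 dB, giving 3 dBV.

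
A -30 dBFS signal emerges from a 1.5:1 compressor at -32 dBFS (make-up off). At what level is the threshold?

-36 dBFS

Gain reduction = -30 − (-32) = 2 dB; output overshoot = GR / (R − 1) = 2 / 0.5 = 4 dB.
Threshold = output − output overshoot = -32 − 4 = -36 dBFS.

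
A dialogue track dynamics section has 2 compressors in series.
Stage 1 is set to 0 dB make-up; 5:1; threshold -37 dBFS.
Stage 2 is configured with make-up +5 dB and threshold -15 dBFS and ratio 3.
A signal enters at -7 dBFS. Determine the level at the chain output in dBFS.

Stage 1: overshoot 30 dB → 30/5 = 6 dB → -31 dBFS.
Stage 2: -31 dBFS is at or below the -15 dBFS threshold — no compression; make-up brings it to -26 dBFS.

-26 dBFS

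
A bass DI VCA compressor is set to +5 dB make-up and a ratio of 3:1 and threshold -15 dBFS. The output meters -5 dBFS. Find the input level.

Stripping the +5 dB make-up gives -10 dBFS at the gain stage.
The compressed level sits -10 − (-15) = 5 dB over threshold.
Undo the ratio: input overshoot = 5 × 3 = 15 dB, giving input = 0 dBFS.

0 dBFS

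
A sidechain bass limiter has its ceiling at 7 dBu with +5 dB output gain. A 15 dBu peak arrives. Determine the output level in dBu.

A brickwall limiter is an ∞:1 compressor: any input above the ceiling is clamped to 7 dBu.
Output gain then adds 5 dB: 7 + 5 = 12 dBu.

12 dBu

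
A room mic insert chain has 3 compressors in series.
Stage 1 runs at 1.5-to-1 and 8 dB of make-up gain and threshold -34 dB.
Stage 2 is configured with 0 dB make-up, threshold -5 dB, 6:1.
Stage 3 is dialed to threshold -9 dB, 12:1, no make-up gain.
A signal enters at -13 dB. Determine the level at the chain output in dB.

Stage 1: overshoot 21 dB → 21/1.5 = 14 dB → -20 dB; +8 dB make-up → -12 dB.
Stage 2: below threshold (-12 ≤ -5); passes unchanged; output -12 dB.
Stage 3: -12 dB is at or below the -9 dB threshold — no compression; output -12 dB.

-12 dB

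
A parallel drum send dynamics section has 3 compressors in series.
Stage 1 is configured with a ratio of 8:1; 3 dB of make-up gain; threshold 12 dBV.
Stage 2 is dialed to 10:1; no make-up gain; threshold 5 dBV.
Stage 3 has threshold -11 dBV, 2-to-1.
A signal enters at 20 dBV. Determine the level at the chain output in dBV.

Stage 1: 20 dBV is 8 dB over 12 dBV; at 8:1 that becomes 1 dB over, giving 13 dBV; +3 dB make-up → 16 dBV.
Stage 2: 16 dBV is 11 dB over 5 dBV; at 10:1 that becomes 1.1 dB over, giving 6.1 dBV.
Stage 3: overshoot 17.1 dB → 17.1/2 = 8.55 dB → -2.45 dBV.

-2.45 dBV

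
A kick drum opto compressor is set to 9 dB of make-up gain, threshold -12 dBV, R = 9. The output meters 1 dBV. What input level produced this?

Before make-up, the level was 1 − 9 = -8 dBV.
That's 4 dB above the -12 dBV threshold.
Before 9:1 compression the overshoot was 4 × 9 = 36 dB, so input = -12 + 36 = 24 dBV.

24 dBV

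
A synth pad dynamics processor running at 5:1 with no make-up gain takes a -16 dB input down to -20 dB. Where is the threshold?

-21 dB

Let T be the threshold. Output overshoot = (input overshoot)/R, so -20 − T = (-16 − T)/5.
5·(-20 − T) = -16 − T → 4·T = -100 − (-16) = -84.
T = -84/4 = -21 dB.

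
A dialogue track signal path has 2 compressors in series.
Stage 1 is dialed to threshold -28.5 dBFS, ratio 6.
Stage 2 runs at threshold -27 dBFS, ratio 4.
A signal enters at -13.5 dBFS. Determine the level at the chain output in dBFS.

Stage 1: 15 dB above -28.5 dBFS, reduced 6:1 to 2.5 dB above → -26 dBFS.
Stage 2: 1 dB above -27 dBFS, reduced 4:1 to 0.25 dB above → -26.75 dBFS.

-26.75 dBFS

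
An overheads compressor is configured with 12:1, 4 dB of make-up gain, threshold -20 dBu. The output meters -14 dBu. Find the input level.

4 dBu

Before make-up, the level was -14 − 4 = -18 dBu.
That's 2 dB above the -20 dBu threshold.
Before 12:1 compression the overshoot was 2 × 12 = 24 dB, so input = -20 + 24 = 4 dBu.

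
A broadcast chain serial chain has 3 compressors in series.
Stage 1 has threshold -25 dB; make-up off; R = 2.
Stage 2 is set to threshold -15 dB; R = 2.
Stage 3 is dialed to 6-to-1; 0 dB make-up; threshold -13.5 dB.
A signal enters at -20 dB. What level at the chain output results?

Stage 1: 5 dB above -25 dB, reduced 2:1 to 2.5 dB above → -22.5 dB.
Stage 2: -22.5 dB is at or below the -15 dB threshold — no compression; output -22.5 dB.
Stage 3: below threshold (-22.5 ≤ -13.5); passes unchanged; output -22.5 dB.

-22.5 dB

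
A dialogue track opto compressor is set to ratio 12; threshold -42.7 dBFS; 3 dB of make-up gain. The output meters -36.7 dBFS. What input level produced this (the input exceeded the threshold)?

Stripping the +3 dB make-up gives -39.7 dBFS at the gain stage.
Post-compression overshoot = -39.7 − (-42.7) = 3 dB.
Undo the ratio: input overshoot = 3 × 12 = 36 dB, giving input = -6.7 dBFS.

-6.7 dBFS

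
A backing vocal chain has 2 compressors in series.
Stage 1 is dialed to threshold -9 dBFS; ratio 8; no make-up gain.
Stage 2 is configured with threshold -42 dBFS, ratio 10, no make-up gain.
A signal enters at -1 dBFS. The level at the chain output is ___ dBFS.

Stage 1: overshoot 8 dB → 8/8 = 1 dB → -8 dBFS.
Stage 2: 34 dB above -42 dBFS, reduced 10:1 to 3.4 dB above → -38.6 dBFS.

-38.6 dBFS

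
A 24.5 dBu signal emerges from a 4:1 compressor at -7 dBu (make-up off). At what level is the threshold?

Input is 42 dB above T (since output overshoot × R = input overshoot: (-7 − T)·4 = 24.5 − T gives T = -17.5 dBu).
Check: -17.5 + (24.5 − (-17.5))/4 = -17.5 + 10.5 = -7 dBu. ✓

-17.5 dBu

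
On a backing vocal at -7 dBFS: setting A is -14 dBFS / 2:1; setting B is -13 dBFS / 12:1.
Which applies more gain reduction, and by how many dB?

B, by 2 dB

A: GR = 7 − 7/2 = 3.5 dB.
B: GR = 6 − 6/12 = 5.5 dB.
B applies 2 dB more gain reduction.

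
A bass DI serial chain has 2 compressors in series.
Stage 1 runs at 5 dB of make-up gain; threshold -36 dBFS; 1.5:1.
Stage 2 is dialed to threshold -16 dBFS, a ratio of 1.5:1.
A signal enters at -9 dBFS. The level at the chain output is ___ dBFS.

-14 dBFS

Stage 1: overshoot 27 dB → 27/1.5 = 18 dB → -18 dBFS; +5 dB make-up → -13 dBFS.
Stage 2: overshoot 3 dB → 3/1.5 = 2 dB → -14 dBFS.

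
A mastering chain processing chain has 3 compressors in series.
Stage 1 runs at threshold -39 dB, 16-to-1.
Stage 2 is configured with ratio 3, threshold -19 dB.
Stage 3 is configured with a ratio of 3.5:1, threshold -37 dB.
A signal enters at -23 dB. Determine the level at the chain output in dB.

-38 dB

Stage 1: 16 dB above -39 dB, reduced 16:1 to 1 dB above → -38 dB.
Stage 2: -38 dB ≤ -19 dB, so stage 2 doesn't engage; output -38 dB.
Stage 3: -38 dB ≤ -37 dB, so stage 3 doesn't engage; output -38 dB.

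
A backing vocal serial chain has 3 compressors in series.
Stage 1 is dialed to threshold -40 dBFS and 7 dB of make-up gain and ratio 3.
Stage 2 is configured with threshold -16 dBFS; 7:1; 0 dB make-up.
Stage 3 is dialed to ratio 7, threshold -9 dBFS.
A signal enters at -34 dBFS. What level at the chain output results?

Stage 1: 6 dB above -40 dBFS, reduced 3:1 to 2 dB above → -38 dBFS; +7 dB make-up → -31 dBFS.
Stage 2: -31 dBFS ≤ -16 dBFS, so stage 2 doesn't engage; output -31 dBFS.
Stage 3: -31 dBFS ≤ -9 dBFS, so stage 3 doesn't engage; output -31 dBFS.

-31 dBFS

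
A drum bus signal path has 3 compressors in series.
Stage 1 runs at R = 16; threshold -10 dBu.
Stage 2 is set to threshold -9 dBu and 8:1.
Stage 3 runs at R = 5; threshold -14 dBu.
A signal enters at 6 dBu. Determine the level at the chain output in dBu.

Stage 1: overshoot 16 dB → 16/16 = 1 dB → -9 dBu.
Stage 2: -9 dBu is at or below the -9 dBu threshold — no compression; output -9 dBu.
Stage 3: overshoot 5 dB → 5/5 = 1 dB → -13 dBu.

-13 dBu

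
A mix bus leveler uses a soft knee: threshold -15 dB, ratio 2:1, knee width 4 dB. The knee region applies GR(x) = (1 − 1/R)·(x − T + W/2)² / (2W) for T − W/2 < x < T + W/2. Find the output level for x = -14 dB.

x − T + W/2 = -14 − (-15) + 2 = 3.
GR = (1 − 1/2) × 3² / 8 = 0.5 × 9 / 8 = 0.5625 dB.
Output = -14 − 0.5625 = -14.5625 dB.

-14.5625 dB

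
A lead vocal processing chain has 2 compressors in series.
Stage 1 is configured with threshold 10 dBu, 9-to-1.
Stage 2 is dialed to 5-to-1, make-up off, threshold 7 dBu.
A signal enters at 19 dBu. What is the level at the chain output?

Stage 1: 19 dBu is 9 dB over 10 dBu; at 9:1 that becomes 1 dB over, giving 11 dBu.
Stage 2: 11 dBu is 4 dB over 7 dBu; at 5:1 that becomes 0.8 dB over, giving 7.8 dBu.

7.8 dBu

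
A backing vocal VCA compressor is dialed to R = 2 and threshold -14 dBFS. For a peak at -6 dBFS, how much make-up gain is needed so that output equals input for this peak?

4 dB

Without make-up, output = threshold + overshoot/2 = -14 + 4 = -10 dBFS.
Gap to target: 4 dB.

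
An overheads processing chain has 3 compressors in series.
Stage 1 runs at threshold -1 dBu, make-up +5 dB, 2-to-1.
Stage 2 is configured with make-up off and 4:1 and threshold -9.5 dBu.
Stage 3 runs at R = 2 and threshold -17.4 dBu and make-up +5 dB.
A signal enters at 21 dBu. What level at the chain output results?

Stage 1: 22 dB above -1 dBu, reduced 2:1 to 11 dB above → 10 dBu; +5 dB make-up → 15 dBu.
Stage 2: overshoot 24.5 dB → 24.5/4 = 6.125 dB → -3.375 dBu.
Stage 3: 14.025 dB above -17.4 dBu, reduced 2:1 to 7.0125 dB above → -10.3875 dBu; +5 dB make-up → -5.3875 dBu.

-5.3875 dBu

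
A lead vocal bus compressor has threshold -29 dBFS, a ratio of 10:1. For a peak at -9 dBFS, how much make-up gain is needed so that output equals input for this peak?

18 dB

The peak compresses to -29 + 20/10 = -27 dBFS.
To reach -9 dBFS requires -9 − (-27) = 18 dB of make-up.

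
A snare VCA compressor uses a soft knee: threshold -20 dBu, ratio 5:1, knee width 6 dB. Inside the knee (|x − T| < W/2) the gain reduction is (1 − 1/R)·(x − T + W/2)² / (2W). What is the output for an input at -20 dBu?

-20.6 dBu

x − T + W/2 = -20 − (-20) + 3 = 3.
GR = (1 − 1/5) × 3² / 12 = 0.8 × 9 / 12 = 0.6 dB.
Output = -20 − 0.6 = -20.6 dBu.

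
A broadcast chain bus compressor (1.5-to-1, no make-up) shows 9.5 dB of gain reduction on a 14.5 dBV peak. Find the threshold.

Gain reduction = 14.5 − 5 = 9.5 dB; output overshoot = GR / (R − 1) = 9.5 / 0.5 = 19 dB.
Threshold = output − output overshoot = 5 − 19 = -14 dBV.

-14 dBV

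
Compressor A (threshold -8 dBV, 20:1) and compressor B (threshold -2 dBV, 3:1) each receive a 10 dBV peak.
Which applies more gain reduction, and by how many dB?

A: 18 dB over, compressed to 0.9 dB over, so 17.1 dB of GR.
B: 12 dB over, compressed to 4 dB over, so 8 dB of GR.
A applies 9.1 dB more gain reduction.

A, by 9.1 dB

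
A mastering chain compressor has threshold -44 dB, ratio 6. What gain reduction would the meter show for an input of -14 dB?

-14 dB exceeds the threshold by 30 dB.
At 6:1, output sits 30/6 = 5 dB above threshold.
So the signal is attenuated by 30 − 5 = 25 dB.

25 dB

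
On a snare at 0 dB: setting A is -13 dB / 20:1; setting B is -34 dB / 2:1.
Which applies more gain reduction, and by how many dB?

B, by 4.65 dB

A: GR = 13 − 13/20 = 12.35 dB.
B: GR = 34 − 34/2 = 17 dB.
B applies 4.65 dB more gain reduction.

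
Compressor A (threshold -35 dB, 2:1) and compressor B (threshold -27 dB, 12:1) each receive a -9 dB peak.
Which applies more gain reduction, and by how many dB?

A: overshoot 26 dB → output overshoot 13 dB → GR 13 dB.
B: overshoot 18 dB → output overshoot 1.5 dB → GR 16.5 dB.
B reduces 3.5 dB more.

B, by 3.5 dB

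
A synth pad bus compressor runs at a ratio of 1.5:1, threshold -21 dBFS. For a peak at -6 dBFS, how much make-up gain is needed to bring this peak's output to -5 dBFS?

Overshoot 15 dB → 15/1.5 = 10 dB after compression, so the compressed level is -21 + 10 = -11 dBFS.
Make-up = target − compressed = -5 − (-11) = 6 dB.

6 dB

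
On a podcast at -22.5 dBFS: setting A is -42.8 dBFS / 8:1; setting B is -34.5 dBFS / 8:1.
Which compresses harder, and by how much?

A: GR = 20.3 − 20.3/8 = 17.7625 dB.
B: GR = 12 − 12/8 = 10.5 dB.
A applies 7.2625 dB more gain reduction.

A, by 7.2625 dB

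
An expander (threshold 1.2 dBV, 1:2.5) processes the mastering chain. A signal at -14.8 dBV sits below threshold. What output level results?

-38.8 dBV

Below threshold, a 1:2.5 expander applies gain = (2.5−1)×(T − x) of attenuation.
(2.5−1) × 16 = 24 dB, so output = -14.8 − 24 = -38.8 dBV.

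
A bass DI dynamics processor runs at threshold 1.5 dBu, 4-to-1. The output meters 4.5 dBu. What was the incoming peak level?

13.5 dBu

The compressed level sits 4.5 − 1.5 = 3 dB over threshold.
Undo the ratio: input overshoot = 3 × 4 = 12 dB, giving input = 13.5 dBu.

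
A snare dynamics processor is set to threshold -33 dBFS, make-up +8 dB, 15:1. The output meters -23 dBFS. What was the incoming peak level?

Stripping the +8 dB make-up gives -31 dBFS at the gain stage.
That's 2 dB above the -33 dBFS threshold.
Input overshoot = R × output overshoot = 30 dB → input = -33 + 30 = -3 dBFS.

-3 dBFS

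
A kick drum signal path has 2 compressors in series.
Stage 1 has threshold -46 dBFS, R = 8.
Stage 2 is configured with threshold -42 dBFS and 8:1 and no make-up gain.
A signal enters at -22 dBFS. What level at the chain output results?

-43 dBFS

Stage 1: -22 dBFS is 24 dB over -46 dBFS; at 8:1 that becomes 3 dB over, giving -43 dBFS.
Stage 2: -43 dBFS ≤ -42 dBFS, so stage 2 doesn't engage; output -43 dBFS.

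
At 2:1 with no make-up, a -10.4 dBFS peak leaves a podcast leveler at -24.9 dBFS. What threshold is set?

-39.4 dBFS

Gain reduction = -10.4 − (-24.9) = 14.5 dB; output overshoot = GR / (R − 1) = 14.5 / 1 = 14.5 dB.
Threshold = output − output overshoot = -24.9 − 14.5 = -39.4 dBFS.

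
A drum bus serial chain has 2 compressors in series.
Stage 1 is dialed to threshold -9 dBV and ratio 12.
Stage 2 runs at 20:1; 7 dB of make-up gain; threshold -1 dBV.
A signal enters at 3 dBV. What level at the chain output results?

Stage 1: 12 dB above -9 dBV, reduced 12:1 to 1 dB above → -8 dBV.
Stage 2: -8 dBV ≤ -1 dBV, so stage 2 doesn't engage; make-up brings it to -1 dBV.

-1 dBV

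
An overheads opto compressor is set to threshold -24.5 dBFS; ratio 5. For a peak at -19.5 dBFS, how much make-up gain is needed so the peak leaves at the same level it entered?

4 dB

Without make-up, output = threshold + overshoot/5 = -24.5 + 1 = -23.5 dBFS.
Gap to target: 4 dB.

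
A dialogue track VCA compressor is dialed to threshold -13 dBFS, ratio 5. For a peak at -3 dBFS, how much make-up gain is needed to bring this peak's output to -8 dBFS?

The peak compresses to -13 + 10/5 = -11 dBFS.
To reach -8 dBFS requires -8 − (-11) = 3 dB of make-up.

3 dB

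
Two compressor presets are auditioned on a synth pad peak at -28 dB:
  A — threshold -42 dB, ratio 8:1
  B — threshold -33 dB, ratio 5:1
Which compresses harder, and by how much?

A, by 8.25 dB

A: GR = 14 − 14/8 = 12.25 dB.
B: GR = 5 − 5/5 = 4 dB.
A applies 8.25 dB more gain reduction.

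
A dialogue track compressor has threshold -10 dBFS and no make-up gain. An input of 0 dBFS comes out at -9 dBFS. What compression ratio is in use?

Input overshoot = 0 − (-10) = 10 dB; output overshoot = -9 − (-10) = 1 dB.
Ratio = 10 / 1 = 10.

10:1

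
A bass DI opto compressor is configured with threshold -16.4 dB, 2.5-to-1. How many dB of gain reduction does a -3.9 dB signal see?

The signal is 12.5 dB above threshold.
After 2.5:1 compression the overshoot becomes 12.5/2.5 = 5 dB.
So the signal is attenuated by 12.5 − 5 = 7.5 dB.

7.5 dB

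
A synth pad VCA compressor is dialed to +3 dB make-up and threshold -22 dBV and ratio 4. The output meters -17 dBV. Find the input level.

-14 dBV

Remove make-up: -17 − 3 = -20 dBV.
Post-compression overshoot = -20 − (-22) = 2 dB.
Undo the ratio: input overshoot = 2 × 4 = 8 dB, giving input = -14 dBV.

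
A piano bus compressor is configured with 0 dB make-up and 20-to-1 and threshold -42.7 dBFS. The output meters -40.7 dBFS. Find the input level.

The compressed level sits -40.7 − (-42.7) = 2 dB over threshold.
Before 20:1 compression the overshoot was 2 × 20 = 40 dB, so input = -42.7 + 40 = -2.7 dBFS.

-2.7 dBFS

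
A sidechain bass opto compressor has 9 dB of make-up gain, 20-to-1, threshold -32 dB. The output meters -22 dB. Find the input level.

-12 dB

Stripping the +9 dB make-up gives -31 dB at the gain stage.
The compressed level sits -31 − (-32) = 1 dB over threshold.
Before 20:1 compression the overshoot was 1 × 20 = 20 dB, so input = -32 + 20 = -12 dB.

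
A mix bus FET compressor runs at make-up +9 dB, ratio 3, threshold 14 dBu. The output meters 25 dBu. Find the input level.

20 dBu

Stripping the +9 dB make-up gives 16 dBu at the gain stage.
Post-compression overshoot = 16 − 14 = 2 dB.
Before 3:1 compression the overshoot was 2 × 3 = 6 dB, so input = 14 + 6 = 20 dBu.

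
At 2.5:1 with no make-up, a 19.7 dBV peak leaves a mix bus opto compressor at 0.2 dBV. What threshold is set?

Gain reduction = 19.7 − 0.2 = 19.5 dB; output overshoot = GR / (R − 1) = 19.5 / 1.5 = 13 dB.
Threshold = output − output overshoot = 0.2 − 13 = -12.8 dBV.

-12.8 dBV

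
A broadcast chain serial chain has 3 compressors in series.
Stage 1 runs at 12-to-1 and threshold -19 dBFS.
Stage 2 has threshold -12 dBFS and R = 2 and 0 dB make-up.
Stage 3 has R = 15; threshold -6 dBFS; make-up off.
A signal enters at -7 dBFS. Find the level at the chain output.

Stage 1: overshoot 12 dB → 12/12 = 1 dB → -18 dBFS.
Stage 2: -18 dBFS ≤ -12 dBFS, so stage 2 doesn't engage; output -18 dBFS.
Stage 3: below threshold (-18 ≤ -6); passes unchanged; output -18 dBFS.

-18 dBFS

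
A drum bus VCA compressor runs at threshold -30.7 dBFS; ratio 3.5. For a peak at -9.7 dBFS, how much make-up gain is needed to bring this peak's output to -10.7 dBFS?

The peak compresses to -30.7 + 21/3.5 = -24.7 dBFS.
To reach -10.7 dBFS requires -10.7 − (-24.7) = 14 dB of make-up.

14 dB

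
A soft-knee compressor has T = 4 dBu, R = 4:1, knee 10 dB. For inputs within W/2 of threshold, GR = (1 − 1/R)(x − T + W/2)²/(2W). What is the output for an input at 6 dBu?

4.1625 dBu

x − T + W/2 = 6 − 4 + 5 = 7.
GR = (1 − 1/4) × 7² / 20 = 0.75 × 49 / 20 = 1.8375 dB.
Output = 6 − 1.8375 = 4.1625 dBu.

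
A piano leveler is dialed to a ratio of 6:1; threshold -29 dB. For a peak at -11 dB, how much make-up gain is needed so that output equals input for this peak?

Overshoot 18 dB → 18/6 = 3 dB after compression, so the compressed level is -29 + 3 = -26 dB.
Make-up = target − compressed = -11 − (-26) = 15 dB.

15 dB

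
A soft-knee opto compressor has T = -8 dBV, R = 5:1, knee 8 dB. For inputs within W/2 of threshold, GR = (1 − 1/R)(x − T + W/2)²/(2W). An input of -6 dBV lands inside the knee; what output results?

x − T + W/2 = -6 − (-8) + 4 = 6.
GR = (1 − 1/5) × 6² / 16 = 0.8 × 36 / 16 = 1.8 dB.
Output = -6 − 1.8 = -7.8 dBV.

-7.8 dBV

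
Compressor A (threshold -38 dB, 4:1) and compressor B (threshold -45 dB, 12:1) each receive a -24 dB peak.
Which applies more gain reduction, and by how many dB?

A: GR = 14 − 14/4 = 10.5 dB.
B: GR = 21 − 21/12 = 19.25 dB.
B reduces 8.75 dB more.

B, by 8.75 dB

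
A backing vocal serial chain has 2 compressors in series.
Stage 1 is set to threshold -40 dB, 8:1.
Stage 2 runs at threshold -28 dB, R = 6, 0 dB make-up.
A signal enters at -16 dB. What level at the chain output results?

-37 dB

Stage 1: overshoot 24 dB → 24/8 = 3 dB → -37 dB.
Stage 2: below threshold (-37 ≤ -28); passes unchanged; output -37 dB.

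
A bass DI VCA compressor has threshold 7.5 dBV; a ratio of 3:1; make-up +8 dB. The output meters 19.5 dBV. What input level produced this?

Remove make-up: 19.5 − 8 = 11.5 dBV.
Post-compression overshoot = 11.5 − 7.5 = 4 dB.
Before 3:1 compression the overshoot was 4 × 3 = 12 dB, so input = 7.5 + 12 = 19.5 dBV.

19.5 dBV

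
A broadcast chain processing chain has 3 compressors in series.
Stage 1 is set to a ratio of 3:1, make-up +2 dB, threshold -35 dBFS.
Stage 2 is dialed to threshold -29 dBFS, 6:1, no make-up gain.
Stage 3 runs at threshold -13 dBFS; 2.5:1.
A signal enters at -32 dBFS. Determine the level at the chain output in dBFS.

Stage 1: 3 dB above -35 dBFS, reduced 3:1 to 1 dB above → -34 dBFS; +2 dB make-up → -32 dBFS.
Stage 2: -32 dBFS is at or below the -29 dBFS threshold — no compression; output -32 dBFS.
Stage 3: below threshold (-32 ≤ -13); passes unchanged; output -32 dBFS.

-32 dBFS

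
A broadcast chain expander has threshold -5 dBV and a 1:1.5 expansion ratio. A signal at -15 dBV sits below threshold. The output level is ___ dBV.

The input is 10 dB below the -5 dBV threshold.
A 1:1.5 expander multiplies undershoot by 1.5: 10 × 1.5 = 15 dB below threshold.
Output = -5 − 15 = -20 dBV.

-20 dBV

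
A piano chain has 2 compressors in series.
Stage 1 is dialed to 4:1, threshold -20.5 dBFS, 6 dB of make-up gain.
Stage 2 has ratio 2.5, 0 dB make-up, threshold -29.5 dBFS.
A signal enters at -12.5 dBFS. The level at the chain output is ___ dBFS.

-22.7 dBFS

Stage 1: 8 dB above -20.5 dBFS, reduced 4:1 to 2 dB above → -18.5 dBFS; +6 dB make-up → -12.5 dBFS.
Stage 2: -12.5 dBFS is 17 dB over -29.5 dBFS; at 2.5:1 that becomes 6.8 dB over, giving -22.7 dBFS.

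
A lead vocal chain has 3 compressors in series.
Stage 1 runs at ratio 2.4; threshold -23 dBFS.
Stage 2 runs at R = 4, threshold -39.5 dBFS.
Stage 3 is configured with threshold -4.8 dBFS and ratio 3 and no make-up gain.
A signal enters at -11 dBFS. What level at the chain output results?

Stage 1: -11 dBFS is 12 dB over -23 dBFS; at 2.4:1 that becomes 5 dB over, giving -18 dBFS.
Stage 2: -18 dBFS is 21.5 dB over -39.5 dBFS; at 4:1 that becomes 5.375 dB over, giving -34.125 dBFS.
Stage 3: below threshold (-34.125 ≤ -4.8); passes unchanged; output -34.125 dBFS.

-34.125 dBFS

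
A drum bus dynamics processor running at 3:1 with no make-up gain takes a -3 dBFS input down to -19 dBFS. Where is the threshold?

Gain reduction = -3 − (-19) = 16 dB; output overshoot = GR / (R − 1) = 16 / 2 = 8 dB.
Threshold = output − output overshoot = -19 − 8 = -27 dBFS.

-27 dBFS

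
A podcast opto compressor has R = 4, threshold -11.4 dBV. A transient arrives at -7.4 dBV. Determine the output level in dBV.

The input is 4 dB above the -11.4 dBV threshold.
At 4:1 the overshoot is divided by 4, leaving 1 dB above threshold.
That puts the output at -10.4 dBV.

-10.4 dBV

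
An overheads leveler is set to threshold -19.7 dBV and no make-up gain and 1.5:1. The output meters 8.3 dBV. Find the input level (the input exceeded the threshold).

That's 28 dB above the -19.7 dBV threshold.
Undo the ratio: input overshoot = 28 × 1.5 = 42 dB, giving input = 22.3 dBV.

22.3 dBV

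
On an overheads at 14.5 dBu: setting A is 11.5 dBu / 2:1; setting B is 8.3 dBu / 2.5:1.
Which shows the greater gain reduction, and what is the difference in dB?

B, by 2.22 dB

A: overshoot 3 dB → output overshoot 1.5 dB → GR 1.5 dB.
B: overshoot 6.2 dB → output overshoot 2.48 dB → GR 3.72 dB.
Difference: 2.22 dB in favour of B.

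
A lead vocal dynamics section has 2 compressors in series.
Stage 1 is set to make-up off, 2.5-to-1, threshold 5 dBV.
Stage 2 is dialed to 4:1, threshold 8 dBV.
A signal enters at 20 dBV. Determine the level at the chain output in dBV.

Stage 1: 15 dB above 5 dBV, reduced 2.5:1 to 6 dB above → 11 dBV.
Stage 2: 3 dB above 8 dBV, reduced 4:1 to 0.75 dB above → 8.75 dBV.

8.75 dBV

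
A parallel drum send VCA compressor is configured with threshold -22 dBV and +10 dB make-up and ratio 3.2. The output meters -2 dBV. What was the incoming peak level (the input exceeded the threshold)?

Remove make-up: -2 − 10 = -12 dBV.
That's 10 dB above the -22 dBV threshold.
Input overshoot = R × output overshoot = 32 dB → input = -22 + 32 = 10 dBV.

10 dBV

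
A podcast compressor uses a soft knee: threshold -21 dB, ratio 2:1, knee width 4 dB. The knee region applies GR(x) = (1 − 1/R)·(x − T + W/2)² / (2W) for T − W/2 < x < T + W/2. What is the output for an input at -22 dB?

x − T + W/2 = -22 − (-21) + 2 = 1.
GR = (1 − 1/2) × 1² / 8 = 0.5 × 1 / 8 = 0.0625 dB.
Output = -22 − 0.0625 = -22.0625 dB.

-22.0625 dB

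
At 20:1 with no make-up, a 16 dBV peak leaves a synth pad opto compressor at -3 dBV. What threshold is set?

Let T be the threshold. Output overshoot = (input overshoot)/R, so -3 − T = (16 − T)/20.
20·(-3 − T) = 16 − T → 19·T = -60 − 16 = -76.
T = -76/19 = -4 dBV.

-4 dBV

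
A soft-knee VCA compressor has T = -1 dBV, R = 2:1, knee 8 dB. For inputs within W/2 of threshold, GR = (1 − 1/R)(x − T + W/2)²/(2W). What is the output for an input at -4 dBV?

x − T + W/2 = -4 − (-1) + 4 = 1.
GR = (1 − 1/2) × 1² / 16 = 0.5 × 1 / 16 = 0.03125 dB.
Output = -4 − 0.03125 = -4.03125 dBV.

-4.03125 dBV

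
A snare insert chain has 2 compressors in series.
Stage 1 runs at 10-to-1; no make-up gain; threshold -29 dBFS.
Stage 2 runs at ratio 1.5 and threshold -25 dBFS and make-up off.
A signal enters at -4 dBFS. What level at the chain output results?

Stage 1: 25 dB above -29 dBFS, reduced 10:1 to 2.5 dB above → -26.5 dBFS.
Stage 2: -26.5 dBFS ≤ -25 dBFS, so stage 2 doesn't engage; output -26.5 dBFS.

-26.5 dBFS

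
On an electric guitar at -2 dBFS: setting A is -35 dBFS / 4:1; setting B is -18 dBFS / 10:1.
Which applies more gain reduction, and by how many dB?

A: overshoot 33 dB → output overshoot 8.25 dB → GR 24.75 dB.
B: overshoot 16 dB → output overshoot 1.6 dB → GR 14.4 dB.
A reduces 10.35 dB more.

A, by 10.35 dB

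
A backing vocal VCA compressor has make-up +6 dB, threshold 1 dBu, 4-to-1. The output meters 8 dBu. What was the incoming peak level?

5 dBu

Stripping the +6 dB make-up gives 2 dBu at the gain stage.
The compressed level sits 2 − 1 = 1 dB over threshold.
Undo the ratio: input overshoot = 1 × 4 = 4 dB, giving input = 5 dBu.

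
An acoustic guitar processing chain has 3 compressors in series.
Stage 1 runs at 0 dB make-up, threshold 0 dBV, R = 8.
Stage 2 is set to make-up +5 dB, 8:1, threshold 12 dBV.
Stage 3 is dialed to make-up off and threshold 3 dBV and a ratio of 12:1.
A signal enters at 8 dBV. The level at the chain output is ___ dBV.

3.25 dBV

Stage 1: 8 dB above 0 dBV, reduced 8:1 to 1 dB above → 1 dBV.
Stage 2: 1 dBV is at or below the 12 dBV threshold — no compression; make-up brings it to 6 dBV.
Stage 3: 3 dB above 3 dBV, reduced 12:1 to 0.25 dB above → 3.25 dBV.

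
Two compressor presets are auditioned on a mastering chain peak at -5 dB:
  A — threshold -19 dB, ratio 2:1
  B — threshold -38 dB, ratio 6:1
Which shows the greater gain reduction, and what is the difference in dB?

B, by 20.5 dB

A: GR = 14 − 14/2 = 7 dB.
B: GR = 33 − 33/6 = 27.5 dB.
B reduces 20.5 dB more.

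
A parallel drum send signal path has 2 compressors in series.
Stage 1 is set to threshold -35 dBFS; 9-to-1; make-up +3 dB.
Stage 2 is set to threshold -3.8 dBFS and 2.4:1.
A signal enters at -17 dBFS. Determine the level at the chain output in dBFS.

-30 dBFS

Stage 1: 18 dB above -35 dBFS, reduced 9:1 to 2 dB above → -33 dBFS; +3 dB make-up → -30 dBFS.
Stage 2: -30 dBFS is at or below the -3.8 dBFS threshold — no compression; output -30 dBFS.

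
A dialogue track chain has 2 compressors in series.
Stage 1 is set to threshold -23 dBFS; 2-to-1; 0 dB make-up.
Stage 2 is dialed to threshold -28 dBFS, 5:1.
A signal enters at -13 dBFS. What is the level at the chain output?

Stage 1: overshoot 10 dB → 10/2 = 5 dB → -18 dBFS.
Stage 2: -18 dBFS is 10 dB over -28 dBFS; at 5:1 that becomes 2 dB over, giving -26 dBFS.

-26 dBFS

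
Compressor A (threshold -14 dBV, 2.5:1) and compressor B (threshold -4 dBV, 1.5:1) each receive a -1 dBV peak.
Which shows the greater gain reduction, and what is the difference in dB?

A, by 6.8 dB

A: overshoot 13 dB → output overshoot 5.2 dB → GR 7.8 dB.
B: overshoot 3 dB → output overshoot 2 dB → GR 1 dB.
A reduces 6.8 dB more.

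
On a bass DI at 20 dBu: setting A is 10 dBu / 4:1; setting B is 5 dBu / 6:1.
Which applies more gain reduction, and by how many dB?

A: overshoot 10 dB → output overshoot 2.5 dB → GR 7.5 dB.
B: overshoot 15 dB → output overshoot 2.5 dB → GR 12.5 dB.
B reduces 5 dB more.

B, by 5 dB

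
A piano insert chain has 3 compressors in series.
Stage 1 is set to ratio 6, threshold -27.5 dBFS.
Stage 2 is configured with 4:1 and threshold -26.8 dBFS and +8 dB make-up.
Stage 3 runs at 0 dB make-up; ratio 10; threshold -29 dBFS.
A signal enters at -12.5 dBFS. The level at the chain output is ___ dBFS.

-27.935 dBFS

Stage 1: -12.5 dBFS is 15 dB over -27.5 dBFS; at 6:1 that becomes 2.5 dB over, giving -25 dBFS.
Stage 2: overshoot 1.8 dB → 1.8/4 = 0.45 dB → -26.35 dBFS; +8 dB make-up → -18.35 dBFS.
Stage 3: 10.65 dB above -29 dBFS, reduced 10:1 to 1.065 dB above → -27.935 dBFS.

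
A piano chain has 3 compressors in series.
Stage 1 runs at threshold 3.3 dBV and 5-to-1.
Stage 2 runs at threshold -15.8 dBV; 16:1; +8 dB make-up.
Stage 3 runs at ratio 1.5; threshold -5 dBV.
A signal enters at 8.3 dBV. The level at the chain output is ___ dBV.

Stage 1: overshoot 5 dB → 5/5 = 1 dB → 4.3 dBV.
Stage 2: 20.1 dB above -15.8 dBV, reduced 16:1 to 1.25625 dB above → -14.54375 dBV; +8 dB make-up → -6.54375 dBV.
Stage 3: -6.54375 dBV ≤ -5 dBV, so stage 3 doesn't engage; output -6.54375 dBV.

-6.54375 dBV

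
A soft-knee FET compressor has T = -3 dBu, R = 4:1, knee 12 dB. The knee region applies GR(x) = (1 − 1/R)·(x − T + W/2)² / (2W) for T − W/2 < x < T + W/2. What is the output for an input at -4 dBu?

-4.78125 dBu

x − T + W/2 = -4 − (-3) + 6 = 5.
GR = (1 − 1/4) × 5² / 24 = 0.75 × 25 / 24 = 0.78125 dB.
Output = -4 − 0.78125 = -4.78125 dBu.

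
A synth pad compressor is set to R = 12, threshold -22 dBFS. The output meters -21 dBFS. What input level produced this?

Post-compression overshoot = -21 − (-22) = 1 dB.
Undo the ratio: input overshoot = 1 × 12 = 12 dB, giving input = -10 dBFS.

-10 dBFS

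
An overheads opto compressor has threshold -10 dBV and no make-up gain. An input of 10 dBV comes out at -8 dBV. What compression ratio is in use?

10:1

Input overshoot = 10 − (-10) = 20 dB; output overshoot = -8 − (-10) = 2 dB.
Ratio = 20 / 2 = 10.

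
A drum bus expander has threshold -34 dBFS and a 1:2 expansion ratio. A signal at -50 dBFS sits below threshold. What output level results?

-66 dBFS

Below threshold, a 1:2 expander applies gain = (2−1)×(T − x) of attenuation.
(2−1) × 16 = 16 dB, so output = -50 − 16 = -66 dBFS.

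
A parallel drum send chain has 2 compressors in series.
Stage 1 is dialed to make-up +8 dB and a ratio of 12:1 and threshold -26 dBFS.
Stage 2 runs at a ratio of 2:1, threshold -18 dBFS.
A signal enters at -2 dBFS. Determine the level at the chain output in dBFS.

Stage 1: -2 dBFS is 24 dB over -26 dBFS; at 12:1 that becomes 2 dB over, giving -24 dBFS; +8 dB make-up → -16 dBFS.
Stage 2: 2 dB above -18 dBFS, reduced 2:1 to 1 dB above → -17 dBFS.

-17 dBFS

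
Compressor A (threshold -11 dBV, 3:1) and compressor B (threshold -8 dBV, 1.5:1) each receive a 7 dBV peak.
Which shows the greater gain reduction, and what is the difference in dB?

A: overshoot 18 dB → output overshoot 6 dB → GR 12 dB.
B: overshoot 15 dB → output overshoot 10 dB → GR 5 dB.
A applies 7 dB more gain reduction.

A, by 7 dB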